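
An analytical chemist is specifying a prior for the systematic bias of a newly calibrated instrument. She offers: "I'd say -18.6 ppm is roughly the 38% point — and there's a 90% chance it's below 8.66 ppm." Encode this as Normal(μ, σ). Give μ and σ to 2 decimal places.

μ = -13.35, σ = 17.18

The p-quantile of Normal(μ,σ) is μ + z_p·σ, with z_{0.38} = -0.3055 and z_{0.9} = 1.282.
Eliminate σ: μ = (z₂·x₁ − z₁·x₂)/(z₂ − z₁) = (1.282·-18.6 − (-0.3055)·8.66)/1.587 = -13.35.
Then σ = (x₂ − x₁)/(z₂ − z₁) = (8.66 − -18.6)/1.587 = 17.18.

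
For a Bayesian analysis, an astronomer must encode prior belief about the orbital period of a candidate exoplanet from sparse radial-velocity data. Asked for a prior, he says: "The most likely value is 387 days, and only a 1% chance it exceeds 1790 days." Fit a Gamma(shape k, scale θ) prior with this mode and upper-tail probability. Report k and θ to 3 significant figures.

k ≈ 2.71, θ ≈ 226

Gamma(k,θ) with k>1 has mode (k−1)θ, so θ = 387/(k−1).
Need P(X < 1790) = 0.99 with θ tied to k this way. Start at k = 2, θ = 387: P(X<1790) ≈ 0.945.
Too low — raise k to concentrate. Iterating converges to k ≈ 2.71.
Then θ = 387/(2.71−1) ≈ 226.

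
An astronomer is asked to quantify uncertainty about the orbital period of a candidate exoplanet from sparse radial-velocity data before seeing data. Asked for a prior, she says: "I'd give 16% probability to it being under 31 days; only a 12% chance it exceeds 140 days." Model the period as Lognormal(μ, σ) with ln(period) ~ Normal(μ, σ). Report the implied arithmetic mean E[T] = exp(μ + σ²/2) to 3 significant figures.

E[T] ≈ 78.8 days

If T ~ Lognormal(μ,σ) then ln T ~ Normal(μ,σ), so the p-quantile of ln T is μ + z_p·σ.
ln(31) = 3.434 and ln(140) = 4.942; z_{0.16} = -0.9945, z_{0.88} = 1.175.
σ = (4.942 − 3.434)/(1.175 − (-0.9945)) = 0.695.
μ = 3.434 − (-0.9945)·0.695 = 4.125.
E[T] = exp(μ + σ²/2) = exp(4.125 + 0.2415) = 78.8 days.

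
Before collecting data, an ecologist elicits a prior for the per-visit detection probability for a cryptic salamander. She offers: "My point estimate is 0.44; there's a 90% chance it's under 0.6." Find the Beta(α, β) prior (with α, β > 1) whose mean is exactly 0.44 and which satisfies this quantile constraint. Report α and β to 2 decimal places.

α ≈ 6.95, β ≈ 8.85

With mean 0.44 fixed, write α = 0.44s, β = 0.56s where s = α+β.
Need P(θ < 0.6) = 0.9 under Beta(0.44s, 0.56s). Normal approximation: (q−m)/√(m(1−m)/s) ≈ z_{0.9} = 1.28, so s ≈ 0.44·0.56·(1.28)²/(0.6−0.44)² = 15.8.
At s = 15.8: P(θ<0.6) ≈ 0.900. Adjusting to match 0.9 gives s ≈ 15.80.
So α = 0.44·15.80 ≈ 6.95, β = 0.56·15.80 ≈ 8.85.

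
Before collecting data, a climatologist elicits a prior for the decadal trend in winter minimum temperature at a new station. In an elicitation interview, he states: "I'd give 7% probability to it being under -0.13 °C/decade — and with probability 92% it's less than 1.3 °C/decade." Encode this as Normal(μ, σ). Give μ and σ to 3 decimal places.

μ = 0.603, σ = 0.496

The p-quantile of Normal(μ,σ) is μ + z_p·σ, with z_{0.07} = -1.476 and z_{0.92} = 1.405.
Eliminate σ: μ = (z₂·x₁ − z₁·x₂)/(z₂ − z₁) = (1.405·-0.13 − (-1.476)·1.3)/2.881 = 0.603.
Then σ = (x₂ − x₁)/(z₂ − z₁) = (1.3 − -0.13)/2.881 = 0.496.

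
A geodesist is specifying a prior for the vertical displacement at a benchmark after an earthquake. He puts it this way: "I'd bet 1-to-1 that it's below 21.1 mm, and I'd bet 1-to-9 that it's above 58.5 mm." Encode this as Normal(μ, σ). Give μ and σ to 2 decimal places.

For Normal(μ,σ), the p-quantile is μ + z_p·σ. Here z_{0.5} = 0, z_{0.9} = 1.282.
So 21.1 = μ + 0σ and 58.5 = μ + 1.282σ.
Subtracting: σ = (58.5 − 21.1)/(1.282 − (0)) = 29.18.
Then μ = 21.1 − (0)·29.18 = 21.10.

μ = 21.10, σ = 29.18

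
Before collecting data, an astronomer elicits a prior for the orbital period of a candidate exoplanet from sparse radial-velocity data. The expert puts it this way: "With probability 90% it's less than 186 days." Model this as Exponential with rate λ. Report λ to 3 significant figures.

λ ≈ 0.0124

P(T < 186.0) = 1 − e^(−λ·186.0) = 0.9, so λ = −ln(1−0.9)/186.0 = −ln(0.1)/186.0 = 0.0124.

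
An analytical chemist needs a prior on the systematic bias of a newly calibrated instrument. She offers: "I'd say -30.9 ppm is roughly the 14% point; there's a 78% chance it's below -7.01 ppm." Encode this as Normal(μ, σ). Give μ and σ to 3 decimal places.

For Normal(μ,σ), the p-quantile is μ + z_p·σ. Here z_{0.14} = -1.08, z_{0.78} = 0.7722.
So -30.9 = μ − 1.08σ and -7.01 = μ + 0.7722σ.
Subtracting: σ = (-7.01 − -30.9)/(0.7722 − (-1.08)) = 12.896.
Then μ = -30.9 − (-1.08)·12.896 = -16.968.

μ = -16.968, σ = 12.896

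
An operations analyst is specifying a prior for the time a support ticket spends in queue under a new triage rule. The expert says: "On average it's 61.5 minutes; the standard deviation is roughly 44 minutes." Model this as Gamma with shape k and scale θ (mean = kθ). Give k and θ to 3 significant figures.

k ≈ 1.95, θ ≈ 31.5

For Gamma(k, scale θ): mean = kθ, variance = kθ², so CV = 1/√k.
CV = SD/mean = 44/61.5 = 0.7154, hence k = 1/CV² = 1.95.
Then θ = mean/k = 61.5/1.95 = 31.5.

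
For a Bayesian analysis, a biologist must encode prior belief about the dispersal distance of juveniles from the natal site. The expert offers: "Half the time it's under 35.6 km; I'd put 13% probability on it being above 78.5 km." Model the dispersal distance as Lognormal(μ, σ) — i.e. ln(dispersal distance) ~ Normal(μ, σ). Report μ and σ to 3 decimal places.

μ ≈ 3.572, σ ≈ 0.702

If T ~ Lognormal(μ,σ) then ln T ~ Normal(μ,σ), so the p-quantile of ln T is μ + z_p·σ.
ln(35.6) = 3.572 and ln(78.5) = 4.363; z_{0.5} = 0, z_{0.87} = 1.126.
σ = (4.363 − 3.572)/(1.126 − (0)) = 0.702.
μ = 3.572 − (0)·0.702 = 3.572.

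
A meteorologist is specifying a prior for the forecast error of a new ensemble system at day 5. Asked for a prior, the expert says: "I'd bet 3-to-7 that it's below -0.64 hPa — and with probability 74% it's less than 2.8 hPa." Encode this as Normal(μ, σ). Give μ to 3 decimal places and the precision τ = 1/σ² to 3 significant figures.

The p-quantile of Normal(μ,σ) is μ + z_p·σ, with z_{0.3} = -0.5244 and z_{0.74} = 0.6433.
Eliminate σ: μ = (z₂·x₁ − z₁·x₂)/(z₂ − z₁) = (0.6433·-0.64 − (-0.5244)·2.8)/1.168 = 0.905.
Then σ = (x₂ − x₁)/(z₂ − z₁) = (2.8 − -0.64)/1.168 = 2.946.
Precision τ = 1/σ² = 1/2.946² = 0.115.

μ = 0.905, τ = 0.115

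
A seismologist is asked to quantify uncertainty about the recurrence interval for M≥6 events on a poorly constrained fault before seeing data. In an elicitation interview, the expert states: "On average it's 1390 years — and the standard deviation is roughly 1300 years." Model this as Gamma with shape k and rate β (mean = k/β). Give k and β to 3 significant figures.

k ≈ 1.14, β ≈ 0.000822

For Gamma(k, rate β): mean = k/β, variance = k/β², so CV = 1/√k.
CV = SD/mean = 1300/1390 = 0.9353, hence k = 1/CV² = 1.14.
Then β = k/mean = 1.14/1390 = 0.000822.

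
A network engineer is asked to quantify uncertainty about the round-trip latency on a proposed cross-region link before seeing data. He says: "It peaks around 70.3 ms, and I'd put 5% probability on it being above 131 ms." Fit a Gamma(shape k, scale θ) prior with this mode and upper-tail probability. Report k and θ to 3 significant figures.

Gamma(k,θ) with k>1 has mode (k−1)θ, so θ = 70.3/(k−1).
Need P(X < 131) = 0.95 with θ tied to k this way. Start at k = 2, θ = 70.3: P(X<131) ≈ 0.556.
Too low — raise k to concentrate. Iterating converges to k ≈ 8.18.
Then θ = 70.3/(8.18−1) ≈ 9.79.

k ≈ 8.18, θ ≈ 9.79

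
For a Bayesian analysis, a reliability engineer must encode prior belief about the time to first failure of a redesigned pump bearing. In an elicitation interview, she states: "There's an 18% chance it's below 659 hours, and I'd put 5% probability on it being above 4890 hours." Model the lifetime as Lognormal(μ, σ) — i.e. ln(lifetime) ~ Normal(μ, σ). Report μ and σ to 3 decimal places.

μ ≈ 7.207, σ ≈ 0.783

If T ~ Lognormal(μ,σ) then ln T ~ Normal(μ,σ), so the p-quantile of ln T is μ + z_p·σ.
ln(659) = 6.491 and ln(4890) = 8.495; z_{0.18} = -0.9154, z_{0.95} = 1.645.
σ = (8.495 − 6.491)/(1.645 − (-0.9154)) = 0.783.
μ = 6.491 − (-0.9154)·0.783 = 7.207.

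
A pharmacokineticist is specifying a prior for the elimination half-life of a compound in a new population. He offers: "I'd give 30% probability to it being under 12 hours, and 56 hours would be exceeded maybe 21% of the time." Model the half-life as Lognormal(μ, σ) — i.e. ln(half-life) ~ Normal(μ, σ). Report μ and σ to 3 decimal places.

μ ≈ 3.092, σ ≈ 1.158

If T ~ Lognormal(μ,σ) then ln T ~ Normal(μ,σ), so the p-quantile of ln T is μ + z_p·σ.
ln(12) = 2.485 and ln(56) = 4.025; z_{0.3} = -0.5244, z_{0.79} = 0.8064.
σ = (4.025 − 2.485)/(0.8064 − (-0.5244)) = 1.158.
μ = 2.485 − (-0.5244)·1.158 = 3.092.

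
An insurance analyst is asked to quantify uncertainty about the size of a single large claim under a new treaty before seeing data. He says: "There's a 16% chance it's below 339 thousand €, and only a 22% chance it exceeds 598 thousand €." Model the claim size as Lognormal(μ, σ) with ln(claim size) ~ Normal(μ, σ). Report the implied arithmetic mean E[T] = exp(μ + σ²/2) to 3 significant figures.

E[T] ≈ 491 thousand €

If T ~ Lognormal(μ,σ) then ln T ~ Normal(μ,σ), so the p-quantile of ln T is μ + z_p·σ.
ln(339) = 5.826 and ln(598) = 6.394; z_{0.16} = -0.9945, z_{0.78} = 0.7722.
σ = (6.394 − 5.826)/(0.7722 − (-0.9945)) = 0.321.
μ = 5.826 − (-0.9945)·0.321 = 6.146.
E[T] = exp(μ + σ²/2) = exp(6.146 + 0.0516) = 491 thousand €.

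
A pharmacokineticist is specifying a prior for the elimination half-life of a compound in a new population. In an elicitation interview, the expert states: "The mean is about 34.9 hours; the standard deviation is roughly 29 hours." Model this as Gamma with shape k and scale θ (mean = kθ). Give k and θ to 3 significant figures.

k ≈ 1.45, θ ≈ 24.1

For Gamma(k, scale θ): mean = kθ, variance = kθ², so CV = 1/√k.
CV = SD/mean = 29/34.9 = 0.8309, hence k = 1/CV² = 1.45.
Then θ = mean/k = 34.9/1.45 = 24.1.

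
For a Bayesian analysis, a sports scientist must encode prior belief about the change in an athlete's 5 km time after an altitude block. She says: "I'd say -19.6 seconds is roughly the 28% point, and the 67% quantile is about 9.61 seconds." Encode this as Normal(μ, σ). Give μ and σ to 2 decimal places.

μ = -2.95, σ = 28.56

For Normal(μ,σ), the p-quantile is μ + z_p·σ. Here z_{0.28} = -0.5828, z_{0.67} = 0.4399.
So -19.6 = μ − 0.5828σ and 9.61 = μ + 0.4399σ.
Subtracting: σ = (9.61 − -19.6)/(0.4399 − (-0.5828)) = 28.56.
Then μ = -19.6 − (-0.5828)·28.56 = -2.95.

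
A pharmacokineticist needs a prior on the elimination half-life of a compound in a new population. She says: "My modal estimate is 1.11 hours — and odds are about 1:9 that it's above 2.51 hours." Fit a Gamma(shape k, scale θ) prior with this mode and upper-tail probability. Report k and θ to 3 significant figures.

k ≈ 3.89, θ ≈ 0.384

Gamma(k,θ) with k>1 has mode (k−1)θ, so θ = 1.11/(k−1).
Need P(X < 2.51) = 0.9 with θ tied to k this way. Start at k = 2, θ = 1.11: P(X<2.51) ≈ 0.660.
Too low — raise k to concentrate. Iterating converges to k ≈ 3.89.
Then θ = 1.11/(3.89−1) ≈ 0.384.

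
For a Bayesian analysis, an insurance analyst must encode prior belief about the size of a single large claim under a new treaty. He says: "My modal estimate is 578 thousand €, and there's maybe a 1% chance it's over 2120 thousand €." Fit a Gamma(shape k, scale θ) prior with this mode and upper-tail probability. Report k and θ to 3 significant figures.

k ≈ 3.53, θ ≈ 228

Gamma(k,θ) with k>1 has mode (k−1)θ, so θ = 578/(k−1).
Need P(X < 2120) = 0.99 with θ tied to k this way. Start at k = 2, θ = 578: P(X<2120) ≈ 0.881.
Too low — raise k to concentrate. Iterating converges to k ≈ 3.53.
Then θ = 578/(3.53−1) ≈ 228.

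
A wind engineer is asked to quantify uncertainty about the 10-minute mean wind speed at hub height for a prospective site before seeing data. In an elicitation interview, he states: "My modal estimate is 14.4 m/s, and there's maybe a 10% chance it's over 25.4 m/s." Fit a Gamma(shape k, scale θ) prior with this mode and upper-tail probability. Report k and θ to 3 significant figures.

k ≈ 6.9, θ ≈ 2.44

Gamma(k,θ) with k>1 has mode (k−1)θ, so θ = 14.4/(k−1).
Need P(X < 25.4) = 0.9 with θ tied to k this way. Start at k = 2, θ = 14.4: P(X<25.4) ≈ 0.526.
Too low — raise k to concentrate. Iterating converges to k ≈ 6.9.
Then θ = 14.4/(6.9−1) ≈ 2.44.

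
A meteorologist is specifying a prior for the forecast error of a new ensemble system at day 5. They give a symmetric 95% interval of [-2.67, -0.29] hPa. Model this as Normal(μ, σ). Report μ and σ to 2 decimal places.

μ = -1.48, σ = 0.61

A symmetric 95% interval runs μ ± z·σ with z = 1.96.
Half-width = 1.19, so σ = 1.19/1.96 = 0.61.
μ is the interval midpoint, -1.48.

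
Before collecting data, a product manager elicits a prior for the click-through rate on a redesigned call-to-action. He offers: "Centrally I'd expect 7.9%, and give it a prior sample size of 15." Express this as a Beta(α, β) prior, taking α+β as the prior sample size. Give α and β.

α = 1.185, β = 13.815

Under the effective-sample-size interpretation, Beta(α, β) has prior mean α/(α+β) and prior sample size α+β.
So α+β = 15 and α/(α+β) = 0.079, giving α = 0.079·15 = 1.185 and β = 15 − 1.185 = 13.815.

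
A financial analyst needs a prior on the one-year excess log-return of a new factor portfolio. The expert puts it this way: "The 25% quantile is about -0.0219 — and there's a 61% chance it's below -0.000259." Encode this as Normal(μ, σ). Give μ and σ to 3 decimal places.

μ = -0.007, σ = 0.023

For Normal(μ,σ), the p-quantile is μ + z_p·σ. Here z_{0.25} = -0.6745, z_{0.61} = 0.2793.
So -0.0219 = μ − 0.6745σ and -0.000259 = μ + 0.2793σ.
Subtracting: σ = (-0.000259 − -0.0219)/(0.2793 − (-0.6745)) = 0.023.
Then μ = -0.0219 − (-0.6745)·0.023 = -0.007.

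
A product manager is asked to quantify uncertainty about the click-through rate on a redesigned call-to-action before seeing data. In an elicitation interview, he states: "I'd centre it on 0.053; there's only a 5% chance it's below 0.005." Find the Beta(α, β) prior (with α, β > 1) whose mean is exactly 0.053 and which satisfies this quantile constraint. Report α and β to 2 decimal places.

With mean 0.053 fixed, write α = 0.053s, β = 0.947s where s = α+β.
Need P(θ < 0.005) = 0.05 under Beta(0.053s, 0.947s). Normal approximation: (q−m)/√(m(1−m)/s) ≈ z_{0.05} = -1.64, so s ≈ 0.053·0.947·(-1.64)²/(0.005−0.053)² = 58.9.
At s = 58.9: P(θ<0.005) ≈ 0.002. Adjusting to match 0.05 gives s ≈ 24.41.
So α = 0.053·24.41 ≈ 1.29, β = 0.947·24.41 ≈ 23.11.

α ≈ 1.29, β ≈ 23.11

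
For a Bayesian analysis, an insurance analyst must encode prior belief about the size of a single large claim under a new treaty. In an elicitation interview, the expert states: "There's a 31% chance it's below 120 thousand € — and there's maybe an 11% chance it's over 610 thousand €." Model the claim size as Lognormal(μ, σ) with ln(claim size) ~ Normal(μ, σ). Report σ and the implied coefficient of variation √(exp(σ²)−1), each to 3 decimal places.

σ ≈ 0.944, CV ≈ 1.199

If T ~ Lognormal(μ,σ) then ln T ~ Normal(μ,σ), so the p-quantile of ln T is μ + z_p·σ.
ln(120) = 4.787 and ln(610) = 6.413; z_{0.31} = -0.4959, z_{0.89} = 1.227.
σ = (6.413 − 4.787)/(1.227 − (-0.4959)) = 0.944.
μ = 4.787 − (-0.4959)·0.944 = 5.256.
CV = √(exp(σ²)−1) = √(exp(0.8912)−1) = 1.199.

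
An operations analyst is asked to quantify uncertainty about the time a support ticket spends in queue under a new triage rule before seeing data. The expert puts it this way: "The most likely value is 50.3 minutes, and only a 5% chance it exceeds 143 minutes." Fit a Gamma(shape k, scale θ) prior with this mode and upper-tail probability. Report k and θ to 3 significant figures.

k ≈ 3.45, θ ≈ 20.6

Gamma(k,θ) with k>1 has mode (k−1)θ, so θ = 50.3/(k−1).
Need P(X < 143) = 0.95 with θ tied to k this way. Start at k = 2, θ = 50.3: P(X<143) ≈ 0.776.
Too low — raise k to concentrate. Iterating converges to k ≈ 3.45.
Then θ = 50.3/(3.45−1) ≈ 20.6.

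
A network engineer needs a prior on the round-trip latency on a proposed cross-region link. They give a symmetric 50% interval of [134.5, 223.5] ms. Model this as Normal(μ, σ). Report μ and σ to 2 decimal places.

μ = 179.00, σ = 65.98

A symmetric 50% interval runs μ ± z·σ with z = 0.6745.
Half-width = 44.5, so σ = 44.5/0.6745 = 65.98.
μ is the interval midpoint, 179.00.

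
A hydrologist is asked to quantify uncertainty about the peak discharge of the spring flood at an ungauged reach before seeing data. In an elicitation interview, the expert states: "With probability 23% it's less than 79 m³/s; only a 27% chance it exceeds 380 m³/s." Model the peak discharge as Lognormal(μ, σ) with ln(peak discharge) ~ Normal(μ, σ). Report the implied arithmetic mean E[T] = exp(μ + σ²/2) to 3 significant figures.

E[T] ≈ 366 m³/s

If T ~ Lognormal(μ,σ) then ln T ~ Normal(μ,σ), so the p-quantile of ln T is μ + z_p·σ.
ln(79) = 4.369 and ln(380) = 5.94; z_{0.23} = -0.7388, z_{0.73} = 0.6128.
σ = (5.94 − 4.369)/(0.6128 − (-0.7388)) = 1.162.
μ = 4.369 − (-0.7388)·1.162 = 5.228.
E[T] = exp(μ + σ²/2) = exp(5.228 + 0.6752) = 366 m³/s.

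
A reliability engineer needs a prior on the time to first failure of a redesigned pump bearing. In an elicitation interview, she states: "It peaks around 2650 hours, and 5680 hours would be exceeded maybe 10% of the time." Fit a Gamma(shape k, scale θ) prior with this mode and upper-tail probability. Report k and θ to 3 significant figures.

Gamma(k,θ) with k>1 has mode (k−1)θ, so θ = 2650/(k−1).
Need P(X < 5680) = 0.9 with θ tied to k this way. Start at k = 2, θ = 2650: P(X<5680) ≈ 0.631.
Too low — raise k to concentrate. Iterating converges to k ≈ 4.31.
Then θ = 2650/(4.31−1) ≈ 801.

k ≈ 4.31, θ ≈ 801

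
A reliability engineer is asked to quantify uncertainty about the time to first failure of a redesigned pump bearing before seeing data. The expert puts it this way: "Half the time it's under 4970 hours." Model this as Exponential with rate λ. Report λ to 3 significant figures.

Exponential median = ln 2 / λ, so λ = ln 2 / 4970.0 = 0.000139.

λ ≈ 0.000139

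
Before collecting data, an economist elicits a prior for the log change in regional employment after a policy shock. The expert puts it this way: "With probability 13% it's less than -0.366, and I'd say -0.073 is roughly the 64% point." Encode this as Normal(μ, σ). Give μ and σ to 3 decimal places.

μ = -0.144, σ = 0.197

The p-quantile of Normal(μ,σ) is μ + z_p·σ, with z_{0.13} = -1.126 and z_{0.64} = 0.3585.
Eliminate σ: μ = (z₂·x₁ − z₁·x₂)/(z₂ − z₁) = (0.3585·-0.366 − (-1.126)·-0.073)/1.485 = -0.144.
Then σ = (x₂ − x₁)/(z₂ − z₁) = (-0.073 − -0.366)/1.485 = 0.197.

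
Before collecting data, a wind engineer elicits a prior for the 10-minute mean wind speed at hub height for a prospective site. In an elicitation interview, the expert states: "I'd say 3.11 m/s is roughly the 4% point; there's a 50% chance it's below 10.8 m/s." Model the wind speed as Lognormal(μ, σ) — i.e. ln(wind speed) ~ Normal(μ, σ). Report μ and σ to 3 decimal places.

μ ≈ 2.380, σ ≈ 0.711

If T ~ Lognormal(μ,σ) then ln T ~ Normal(μ,σ), so the p-quantile of ln T is μ + z_p·σ.
ln(3.11) = 1.135 and ln(10.8) = 2.38; z_{0.04} = -1.751, z_{0.5} = 0.
σ = (2.38 − 1.135)/(0 − (-1.751)) = 0.711.
μ = 1.135 − (-1.751)·0.711 = 2.380.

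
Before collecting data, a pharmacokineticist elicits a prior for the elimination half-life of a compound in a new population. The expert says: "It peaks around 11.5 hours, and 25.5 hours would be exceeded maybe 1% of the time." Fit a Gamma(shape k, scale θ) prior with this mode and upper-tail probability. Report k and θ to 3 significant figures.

Gamma(k,θ) with k>1 has mode (k−1)θ, so θ = 11.5/(k−1).
Need P(X < 25.5) = 0.99 with θ tied to k this way. Start at k = 2, θ = 11.5: P(X<25.5) ≈ 0.650.
Too low — raise k to concentrate. Iterating converges to k ≈ 8.59.
Then θ = 11.5/(8.59−1) ≈ 1.52.

k ≈ 8.59, θ ≈ 1.52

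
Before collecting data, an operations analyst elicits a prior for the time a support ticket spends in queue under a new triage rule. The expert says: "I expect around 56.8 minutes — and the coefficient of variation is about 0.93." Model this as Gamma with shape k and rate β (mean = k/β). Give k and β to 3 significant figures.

For Gamma(k, rate β): mean = k/β, variance = k/β², so CV = 1/√k.
CV = 0.93, hence k = 1/CV² = 1.16.
Then β = k/mean = 1.16/56.8 = 0.0204.

k ≈ 1.16, β ≈ 0.0204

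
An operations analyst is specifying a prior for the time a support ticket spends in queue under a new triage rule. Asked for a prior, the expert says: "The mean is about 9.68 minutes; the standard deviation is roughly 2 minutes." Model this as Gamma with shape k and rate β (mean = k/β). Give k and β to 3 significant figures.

For Gamma(k, rate β): mean = k/β, variance = k/β², so CV = 1/√k.
CV = SD/mean = 2/9.68 = 0.2066, hence k = 1/CV² = 23.4.
Then β = k/mean = 23.4/9.68 = 2.42.

k ≈ 23.4, β ≈ 2.42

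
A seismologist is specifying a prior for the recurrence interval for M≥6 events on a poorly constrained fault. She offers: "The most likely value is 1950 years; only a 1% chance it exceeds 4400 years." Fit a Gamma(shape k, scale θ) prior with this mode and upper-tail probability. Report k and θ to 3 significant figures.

Gamma(k,θ) with k>1 has mode (k−1)θ, so θ = 1950/(k−1).
Need P(X < 4400) = 0.99 with θ tied to k this way. Start at k = 2, θ = 1950: P(X<4400) ≈ 0.659.
Too low — raise k to concentrate. Iterating converges to k ≈ 8.24.
Then θ = 1950/(8.24−1) ≈ 269.

k ≈ 8.24, θ ≈ 269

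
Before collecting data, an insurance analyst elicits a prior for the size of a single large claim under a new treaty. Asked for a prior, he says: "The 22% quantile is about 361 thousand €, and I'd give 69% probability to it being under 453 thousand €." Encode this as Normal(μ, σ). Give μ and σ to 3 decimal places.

For Normal(μ,σ), the p-quantile is μ + z_p·σ. Here z_{0.22} = -0.7722, z_{0.69} = 0.4959.
So 361 = μ − 0.7722σ and 453 = μ + 0.4959σ.
Subtracting: σ = (453 − 361)/(0.4959 − (-0.7722)) = 72.553.
Then μ = 361 − (-0.7722)·72.553 = 417.025.

μ = 417.025, σ = 72.553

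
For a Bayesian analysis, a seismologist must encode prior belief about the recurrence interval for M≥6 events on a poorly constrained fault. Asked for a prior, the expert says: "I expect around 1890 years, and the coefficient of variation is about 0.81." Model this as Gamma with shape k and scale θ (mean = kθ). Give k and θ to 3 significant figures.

k ≈ 1.52, θ ≈ 1240

For Gamma(k, scale θ): mean = kθ, variance = kθ², so CV = 1/√k.
CV = 0.81, hence k = 1/CV² = 1.52.
Then θ = mean/k = 1890/1.52 = 1240.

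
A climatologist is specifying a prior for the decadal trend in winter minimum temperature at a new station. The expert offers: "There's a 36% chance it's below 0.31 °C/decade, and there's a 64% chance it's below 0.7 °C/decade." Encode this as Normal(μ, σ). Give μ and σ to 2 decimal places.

μ = 0.51, σ = 0.54

The p-quantile of Normal(μ,σ) is μ + z_p·σ, with z_{0.36} = -0.3585 and z_{0.64} = 0.3585.
Eliminate σ: μ = (z₂·x₁ − z₁·x₂)/(z₂ − z₁) = (0.3585·0.31 − (-0.3585)·0.7)/0.7169 = 0.51.
Then σ = (x₂ − x₁)/(z₂ − z₁) = (0.7 − 0.31)/0.7169 = 0.54.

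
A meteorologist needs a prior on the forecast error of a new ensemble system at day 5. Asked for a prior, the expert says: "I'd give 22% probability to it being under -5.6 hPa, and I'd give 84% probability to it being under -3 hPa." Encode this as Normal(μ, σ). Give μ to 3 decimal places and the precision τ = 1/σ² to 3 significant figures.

For Normal(μ,σ), the p-quantile is μ + z_p·σ. Here z_{0.22} = -0.7722, z_{0.84} = 0.9945.
So -5.6 = μ − 0.7722σ and -3 = μ + 0.9945σ.
Subtracting: σ = (-3 − -5.6)/(0.9945 − (-0.7722)) = 1.472.
Then μ = -5.6 − (-0.7722)·1.472 = -4.464.
Precision τ = 1/σ² = 1/1.472² = 0.462.

μ = -4.464, τ = 0.462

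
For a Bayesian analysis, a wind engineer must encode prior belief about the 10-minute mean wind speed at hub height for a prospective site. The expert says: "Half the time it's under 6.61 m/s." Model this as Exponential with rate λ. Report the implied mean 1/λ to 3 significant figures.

mean ≈ 9.54 m/s

Exponential median = ln 2 / λ, so λ = ln 2 / 6.61 = 0.105.
Mean = 1/λ = 9.54 m/s.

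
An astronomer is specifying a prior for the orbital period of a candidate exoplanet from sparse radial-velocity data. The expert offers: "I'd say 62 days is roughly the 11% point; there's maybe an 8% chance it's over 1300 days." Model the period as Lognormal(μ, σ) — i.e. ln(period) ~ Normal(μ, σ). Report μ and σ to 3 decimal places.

μ ≈ 5.545, σ ≈ 1.156

If T ~ Lognormal(μ,σ) then ln T ~ Normal(μ,σ), so the p-quantile of ln T is μ + z_p·σ.
ln(62) = 4.127 and ln(1300) = 7.17; z_{0.11} = -1.227, z_{0.92} = 1.405.
σ = (7.17 − 4.127)/(1.405 − (-1.227)) = 1.156.
μ = 4.127 − (-1.227)·1.156 = 5.545.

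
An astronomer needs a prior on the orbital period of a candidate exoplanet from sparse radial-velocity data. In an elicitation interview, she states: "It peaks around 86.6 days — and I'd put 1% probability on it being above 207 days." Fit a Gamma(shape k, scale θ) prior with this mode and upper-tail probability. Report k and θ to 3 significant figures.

Gamma(k,θ) with k>1 has mode (k−1)θ, so θ = 86.6/(k−1).
Need P(X < 207) = 0.99 with θ tied to k this way. Start at k = 2, θ = 86.6: P(X<207) ≈ 0.689.
Too low — raise k to concentrate. Iterating converges to k ≈ 7.24.
Then θ = 86.6/(7.24−1) ≈ 13.9.

k ≈ 7.24, θ ≈ 13.9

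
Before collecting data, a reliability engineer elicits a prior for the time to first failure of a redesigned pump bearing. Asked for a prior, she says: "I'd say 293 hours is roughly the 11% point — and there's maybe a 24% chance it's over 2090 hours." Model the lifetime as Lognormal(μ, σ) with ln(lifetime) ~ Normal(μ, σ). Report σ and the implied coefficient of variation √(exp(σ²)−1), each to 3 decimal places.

If T ~ Lognormal(μ,σ) then ln T ~ Normal(μ,σ), so the p-quantile of ln T is μ + z_p·σ.
ln(293) = 5.68 and ln(2090) = 7.645; z_{0.11} = -1.227, z_{0.76} = 0.7063.
σ = (7.645 − 5.68)/(0.7063 − (-1.227)) = 1.017.
μ = 5.68 − (-1.227)·1.017 = 6.927.
CV = √(exp(σ²)−1) = √(exp(1.0333)−1) = 1.345.

σ ≈ 1.017, CV ≈ 1.345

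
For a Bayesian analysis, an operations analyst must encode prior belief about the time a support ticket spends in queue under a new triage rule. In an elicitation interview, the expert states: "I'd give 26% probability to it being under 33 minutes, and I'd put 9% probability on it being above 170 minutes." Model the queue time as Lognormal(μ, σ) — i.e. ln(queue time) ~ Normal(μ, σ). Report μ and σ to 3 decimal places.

If T ~ Lognormal(μ,σ) then ln T ~ Normal(μ,σ), so the p-quantile of ln T is μ + z_p·σ.
ln(33) = 3.497 and ln(170) = 5.136; z_{0.26} = -0.6433, z_{0.91} = 1.341.
σ = (5.136 − 3.497)/(1.341 − (-0.6433)) = 0.826.
μ = 3.497 − (-0.6433)·0.826 = 4.028.

μ ≈ 4.028, σ ≈ 0.826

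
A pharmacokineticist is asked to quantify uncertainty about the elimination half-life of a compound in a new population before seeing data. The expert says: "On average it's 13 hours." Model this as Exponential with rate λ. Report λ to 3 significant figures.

Exponential mean = 1/λ, so λ = 1/13.0 = 0.0769.

λ ≈ 0.0769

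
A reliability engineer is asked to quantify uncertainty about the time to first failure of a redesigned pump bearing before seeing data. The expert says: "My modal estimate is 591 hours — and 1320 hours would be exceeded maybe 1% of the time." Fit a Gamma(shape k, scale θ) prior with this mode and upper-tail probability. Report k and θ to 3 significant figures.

Gamma(k,θ) with k>1 has mode (k−1)θ, so θ = 591/(k−1).
Need P(X < 1320) = 0.99 with θ tied to k this way. Start at k = 2, θ = 591: P(X<1320) ≈ 0.654.
Too low — raise k to concentrate. Iterating converges to k ≈ 8.44.
Then θ = 591/(8.44−1) ≈ 79.4.

k ≈ 8.44, θ ≈ 79.4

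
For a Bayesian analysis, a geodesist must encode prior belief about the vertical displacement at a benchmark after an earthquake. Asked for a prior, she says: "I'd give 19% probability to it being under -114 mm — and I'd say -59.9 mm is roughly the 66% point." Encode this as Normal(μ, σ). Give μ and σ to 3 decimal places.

μ = -77.193, σ = 41.926

For Normal(μ,σ), the p-quantile is μ + z_p·σ. Here z_{0.19} = -0.8779, z_{0.66} = 0.4125.
So -114 = μ − 0.8779σ and -59.9 = μ + 0.4125σ.
Subtracting: σ = (-59.9 − -114)/(0.4125 − (-0.8779)) = 41.926.
Then μ = -114 − (-0.8779)·41.926 = -77.193.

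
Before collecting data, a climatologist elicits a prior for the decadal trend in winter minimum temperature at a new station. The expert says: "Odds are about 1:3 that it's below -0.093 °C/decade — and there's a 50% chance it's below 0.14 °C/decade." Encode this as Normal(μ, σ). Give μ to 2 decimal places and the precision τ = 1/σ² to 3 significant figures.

For Normal(μ,σ), the p-quantile is μ + z_p·σ. Here z_{0.25} = -0.6745, z_{0.5} = 0.
So -0.093 = μ − 0.6745σ and 0.14 = μ + 0σ.
Subtracting: σ = (0.14 − -0.093)/(0 − (-0.6745)) = 0.35.
Then μ = -0.093 − (-0.6745)·0.35 = 0.14.
Precision τ = 1/σ² = 1/0.3454² = 8.38.

μ = 0.14, τ = 8.38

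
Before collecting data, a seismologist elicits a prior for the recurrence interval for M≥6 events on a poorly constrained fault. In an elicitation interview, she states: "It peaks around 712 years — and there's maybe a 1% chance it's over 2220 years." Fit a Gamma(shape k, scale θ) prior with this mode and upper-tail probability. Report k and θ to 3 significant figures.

Gamma(k,θ) with k>1 has mode (k−1)θ, so θ = 712/(k−1).
Need P(X < 2220) = 0.99 with θ tied to k this way. Start at k = 2, θ = 712: P(X<2220) ≈ 0.818.
Too low — raise k to concentrate. Iterating converges to k ≈ 4.45.
Then θ = 712/(4.45−1) ≈ 206.

k ≈ 4.45, θ ≈ 206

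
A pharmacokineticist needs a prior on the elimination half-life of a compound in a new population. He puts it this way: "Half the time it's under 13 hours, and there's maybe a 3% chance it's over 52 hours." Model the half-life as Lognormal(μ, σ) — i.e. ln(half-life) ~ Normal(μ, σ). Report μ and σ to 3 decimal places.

μ ≈ 2.565, σ ≈ 0.737

If T ~ Lognormal(μ,σ) then ln T ~ Normal(μ,σ), so the p-quantile of ln T is μ + z_p·σ.
ln(13) = 2.565 and ln(52) = 3.951; z_{0.5} = 0, z_{0.97} = 1.881.
σ = (3.951 − 2.565)/(1.881 − (0)) = 0.737.
μ = 2.565 − (0)·0.737 = 2.565.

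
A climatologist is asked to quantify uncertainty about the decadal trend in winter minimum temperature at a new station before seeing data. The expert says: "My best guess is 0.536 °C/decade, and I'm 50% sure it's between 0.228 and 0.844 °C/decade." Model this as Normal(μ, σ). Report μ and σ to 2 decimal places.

A symmetric 50% interval runs μ ± z·σ with z = 0.6745.
Half-width = 0.308, so σ = 0.308/0.6745 = 0.46.
μ is the stated best guess, 0.54.

μ = 0.54, σ = 0.46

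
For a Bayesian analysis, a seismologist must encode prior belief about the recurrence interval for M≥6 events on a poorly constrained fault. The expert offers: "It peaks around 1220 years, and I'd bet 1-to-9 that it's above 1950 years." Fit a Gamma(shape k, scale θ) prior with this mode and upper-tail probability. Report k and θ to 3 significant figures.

k ≈ 9.54, θ ≈ 143

Gamma(k,θ) with k>1 has mode (k−1)θ, so θ = 1220/(k−1).
Need P(X < 1950) = 0.9 with θ tied to k this way. Start at k = 2, θ = 1220: P(X<1950) ≈ 0.475.
Too low — raise k to concentrate. Iterating converges to k ≈ 9.54.
Then θ = 1220/(9.54−1) ≈ 143.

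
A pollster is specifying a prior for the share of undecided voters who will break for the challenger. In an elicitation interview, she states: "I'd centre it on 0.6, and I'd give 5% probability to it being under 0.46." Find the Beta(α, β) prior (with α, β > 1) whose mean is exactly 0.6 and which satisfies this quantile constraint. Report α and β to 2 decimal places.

α ≈ 20.33, β ≈ 13.55

With mean 0.6 fixed, write α = 0.6s, β = 0.4s where s = α+β.
Need P(θ < 0.46) = 0.05 under Beta(0.6s, 0.4s). Normal approximation: (q−m)/√(m(1−m)/s) ≈ z_{0.05} = -1.64, so s ≈ 0.6·0.4·(-1.64)²/(0.46−0.6)² = 33.1.
At s = 33.1: P(θ<0.46) ≈ 0.052. Adjusting to match 0.05 gives s ≈ 33.88.
So α = 0.6·33.88 ≈ 20.33, β = 0.4·33.88 ≈ 13.55.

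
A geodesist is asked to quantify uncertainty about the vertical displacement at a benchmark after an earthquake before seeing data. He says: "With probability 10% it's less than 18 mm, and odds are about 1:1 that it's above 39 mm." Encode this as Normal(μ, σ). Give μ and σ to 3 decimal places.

The p-quantile of Normal(μ,σ) is μ + z_p·σ, with z_{0.1} = -1.282 and z_{0.5} = 0.
Eliminate σ: μ = (z₂·x₁ − z₁·x₂)/(z₂ − z₁) = (0·18 − (-1.282)·39)/1.282 = 39.000.
Then σ = (x₂ − x₁)/(z₂ − z₁) = (39 − 18)/1.282 = 16.386.

μ = 39.000, σ = 16.386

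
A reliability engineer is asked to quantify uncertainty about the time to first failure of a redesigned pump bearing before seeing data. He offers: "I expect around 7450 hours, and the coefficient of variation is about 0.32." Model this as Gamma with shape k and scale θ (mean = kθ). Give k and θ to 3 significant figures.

For Gamma(k, scale θ): mean = kθ, variance = kθ², so CV = 1/√k.
CV = 0.32, hence k = 1/CV² = 9.77.
Then θ = mean/k = 7450/9.77 = 763.

k ≈ 9.77, θ ≈ 763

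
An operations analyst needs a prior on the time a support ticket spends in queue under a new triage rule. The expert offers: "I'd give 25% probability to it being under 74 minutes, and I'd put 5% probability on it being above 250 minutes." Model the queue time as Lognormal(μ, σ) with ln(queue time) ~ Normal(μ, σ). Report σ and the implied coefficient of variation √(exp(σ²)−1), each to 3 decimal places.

σ ≈ 0.525, CV ≈ 0.563

If T ~ Lognormal(μ,σ) then ln T ~ Normal(μ,σ), so the p-quantile of ln T is μ + z_p·σ.
ln(74) = 4.304 and ln(250) = 5.521; z_{0.25} = -0.6745, z_{0.95} = 1.645.
σ = (5.521 − 4.304)/(1.645 − (-0.6745)) = 0.525.
μ = 4.304 − (-0.6745)·0.525 = 4.658.
CV = √(exp(σ²)−1) = √(exp(0.2755)−1) = 0.563.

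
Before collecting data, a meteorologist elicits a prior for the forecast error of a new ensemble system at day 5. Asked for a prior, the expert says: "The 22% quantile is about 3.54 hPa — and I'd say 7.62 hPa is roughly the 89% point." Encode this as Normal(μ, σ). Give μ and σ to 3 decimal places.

μ = 5.116, σ = 2.041

The p-quantile of Normal(μ,σ) is μ + z_p·σ, with z_{0.22} = -0.7722 and z_{0.89} = 1.227.
Eliminate σ: μ = (z₂·x₁ − z₁·x₂)/(z₂ − z₁) = (1.227·3.54 − (-0.7722)·7.62)/1.999 = 5.116.
Then σ = (x₂ − x₁)/(z₂ − z₁) = (7.62 − 3.54)/1.999 = 2.041.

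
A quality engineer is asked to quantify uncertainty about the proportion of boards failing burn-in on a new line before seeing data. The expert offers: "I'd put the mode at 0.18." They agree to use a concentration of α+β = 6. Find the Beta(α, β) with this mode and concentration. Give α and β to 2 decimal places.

α = 1.72, β = 4.28

For α,β > 1 the Beta mode is (α−1)/(α+β−2). With α+β = 6, the mode is (α−1)/4.
Set (α−1)/4 = 0.18 → α = 1 + 0.18·4 = 1.72.
β = 6 − α = 4.28.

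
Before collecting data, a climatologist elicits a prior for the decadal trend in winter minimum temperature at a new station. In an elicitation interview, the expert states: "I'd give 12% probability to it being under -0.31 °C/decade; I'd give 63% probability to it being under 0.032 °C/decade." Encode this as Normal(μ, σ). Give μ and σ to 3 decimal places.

For Normal(μ,σ), the p-quantile is μ + z_p·σ. Here z_{0.12} = -1.175, z_{0.63} = 0.3319.
So -0.31 = μ − 1.175σ and 0.032 = μ + 0.3319σ.
Subtracting: σ = (0.032 − -0.31)/(0.3319 − (-1.175)) = 0.227.
Then μ = -0.31 − (-1.175)·0.227 = -0.043.

μ = -0.043, σ = 0.227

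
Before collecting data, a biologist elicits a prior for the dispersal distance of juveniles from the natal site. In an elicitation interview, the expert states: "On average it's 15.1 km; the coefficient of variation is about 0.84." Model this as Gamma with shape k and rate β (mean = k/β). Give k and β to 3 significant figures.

For Gamma(k, rate β): mean = k/β, variance = k/β², so CV = 1/√k.
CV = 0.84, hence k = 1/CV² = 1.42.
Then β = k/mean = 1.42/15.1 = 0.0939.

k ≈ 1.42, β ≈ 0.0939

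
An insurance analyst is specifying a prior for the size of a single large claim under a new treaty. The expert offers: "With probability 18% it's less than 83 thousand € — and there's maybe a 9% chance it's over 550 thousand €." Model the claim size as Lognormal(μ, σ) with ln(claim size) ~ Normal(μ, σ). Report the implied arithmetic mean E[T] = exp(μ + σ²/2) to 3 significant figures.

E[T] ≈ 254 thousand €

If T ~ Lognormal(μ,σ) then ln T ~ Normal(μ,σ), so the p-quantile of ln T is μ + z_p·σ.
ln(83) = 4.419 and ln(550) = 6.31; z_{0.18} = -0.9154, z_{0.91} = 1.341.
σ = (6.31 − 4.419)/(1.341 − (-0.9154)) = 0.838.
μ = 4.419 − (-0.9154)·0.838 = 5.186.
E[T] = exp(μ + σ²/2) = exp(5.186 + 0.3513) = 254 thousand €.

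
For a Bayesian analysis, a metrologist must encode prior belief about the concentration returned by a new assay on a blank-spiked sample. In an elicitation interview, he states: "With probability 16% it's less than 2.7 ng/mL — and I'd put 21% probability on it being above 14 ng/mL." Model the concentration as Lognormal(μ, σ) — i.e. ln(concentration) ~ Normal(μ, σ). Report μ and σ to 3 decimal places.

If T ~ Lognormal(μ,σ) then ln T ~ Normal(μ,σ), so the p-quantile of ln T is μ + z_p·σ.
ln(2.7) = 0.9933 and ln(14) = 2.639; z_{0.16} = -0.9945, z_{0.79} = 0.8064.
σ = (2.639 − 0.9933)/(0.8064 − (-0.9945)) = 0.914.
μ = 0.9933 − (-0.9945)·0.914 = 1.902.

μ ≈ 1.902, σ ≈ 0.914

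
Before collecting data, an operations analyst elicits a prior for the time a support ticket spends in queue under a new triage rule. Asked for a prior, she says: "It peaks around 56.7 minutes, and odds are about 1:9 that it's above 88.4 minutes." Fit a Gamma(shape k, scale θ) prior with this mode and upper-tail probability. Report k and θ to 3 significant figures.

k ≈ 10.5, θ ≈ 5.97

Gamma(k,θ) with k>1 has mode (k−1)θ, so θ = 56.7/(k−1).
Need P(X < 88.4) = 0.9 with θ tied to k this way. Start at k = 2, θ = 56.7: P(X<88.4) ≈ 0.462.
Too low — raise k to concentrate. Iterating converges to k ≈ 10.5.
Then θ = 56.7/(10.5−1) ≈ 5.97.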